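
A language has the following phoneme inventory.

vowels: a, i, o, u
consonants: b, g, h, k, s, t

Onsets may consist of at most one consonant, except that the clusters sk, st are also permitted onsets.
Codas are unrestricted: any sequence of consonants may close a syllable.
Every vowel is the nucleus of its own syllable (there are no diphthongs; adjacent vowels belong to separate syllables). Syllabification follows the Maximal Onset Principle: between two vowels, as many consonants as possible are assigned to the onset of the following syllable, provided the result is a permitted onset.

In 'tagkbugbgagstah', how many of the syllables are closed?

4

The vowels are a, u, a, a — 4 nuclei, so 4 syllables.
σ1/σ2 boundary: /gkb/ — longest licit onset from the right is /b/, leaving /gk/ as coda.
σ2/σ3 boundary: /gbg/ splits as /gb/ + /g/ (/g/ is the longest suffix that is a licit onset).
σ3/σ4 boundary: cluster /gst/ — the longest permitted-onset suffix is /st/; onset = /st/, preceding coda = /g/.
So the parse is tagk.bugb.gag.stah.
Classifying each syllable: /tagk/ (closed), /bugb/ (closed), /gag/ (closed), /stah/ (closed).
Closed syllables: 4.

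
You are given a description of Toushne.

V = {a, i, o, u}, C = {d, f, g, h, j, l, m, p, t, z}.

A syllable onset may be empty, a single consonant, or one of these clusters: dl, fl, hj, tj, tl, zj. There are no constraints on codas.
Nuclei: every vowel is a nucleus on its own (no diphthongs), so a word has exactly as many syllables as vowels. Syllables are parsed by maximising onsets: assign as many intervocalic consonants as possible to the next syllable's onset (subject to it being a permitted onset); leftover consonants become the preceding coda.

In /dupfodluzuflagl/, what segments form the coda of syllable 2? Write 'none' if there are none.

none

The vowels are u, o, u, u, a — 5 nuclei, so 5 syllables.
/u…o/ gap (V1→V2): cluster /pf/ — the longest permitted-onset suffix is /f/; onset = /f/, preceding coda = /p/.
/o…u/ gap (V2→V3): /dl/ is a licit onset in full, so it all attaches to the next syllable.
/u…u/ gap (V3→V4): just /z/ — single C goes to the following onset.
/u…a/ gap (V4→V5): /fl/ — entire cluster is a permitted onset → onset /fl/, coda ∅.
Syllabification: dup.fo.dlu.zu.flagl.
Syllable 2 is /fo/: onset /f/, nucleus /o/, coda ∅.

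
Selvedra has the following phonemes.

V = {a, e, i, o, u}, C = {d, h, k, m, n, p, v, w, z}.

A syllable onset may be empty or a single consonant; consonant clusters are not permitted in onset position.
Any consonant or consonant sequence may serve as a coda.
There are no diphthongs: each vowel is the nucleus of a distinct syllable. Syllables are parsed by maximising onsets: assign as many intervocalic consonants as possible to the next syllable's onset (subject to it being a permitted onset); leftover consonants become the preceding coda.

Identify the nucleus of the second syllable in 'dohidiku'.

i

Vowels present: o, i, i, u; each is a nucleus, giving 4 syllables.
The second nucleus (vowel 2 from the left) is /i/.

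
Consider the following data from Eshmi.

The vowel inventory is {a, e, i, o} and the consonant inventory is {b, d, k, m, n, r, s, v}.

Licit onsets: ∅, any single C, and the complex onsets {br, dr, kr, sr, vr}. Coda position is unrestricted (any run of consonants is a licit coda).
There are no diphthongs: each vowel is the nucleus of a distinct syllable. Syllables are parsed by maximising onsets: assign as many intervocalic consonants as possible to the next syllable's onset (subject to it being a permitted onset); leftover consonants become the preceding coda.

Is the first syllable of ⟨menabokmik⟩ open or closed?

open

Vowels present: e, a, o, i; each is a nucleus, giving 4 syllables.
/e…a/ gap (V1→V2): /n/ is a single consonant, so it becomes the next onset.
/a…o/ gap (V2→V3): /b/ → onset of the next syllable (single consonants are always licit onsets).
/o…i/ gap (V3→V4): /km/ — longest licit onset from the right is /m/, leaving /k/ as coda.
So the parse is me.na.bok.mik.
Syllable 1 is /me/; it ends in its nucleus with no coda, so it is open.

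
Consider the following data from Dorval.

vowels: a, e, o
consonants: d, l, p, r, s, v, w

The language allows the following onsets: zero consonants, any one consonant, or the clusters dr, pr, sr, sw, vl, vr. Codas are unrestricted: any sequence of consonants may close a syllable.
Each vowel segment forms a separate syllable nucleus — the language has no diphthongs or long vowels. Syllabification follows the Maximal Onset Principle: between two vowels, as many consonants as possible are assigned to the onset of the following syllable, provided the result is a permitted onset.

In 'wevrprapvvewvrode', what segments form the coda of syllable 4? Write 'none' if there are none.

none

The vowels are e, a, e, o, e — 5 nuclei, so 5 syllables.
Between /e/ (V1) and /a/ (V2): /vrpr/; trying suffixes from longest down, /pr/ is the first permitted one, so coda /vr/ | onset /pr/.
Between /a/ (V2) and /e/ (V3): /pvv/ — longest licit onset from the right is /v/, leaving /pv/ as coda.
Between /e/ (V3) and /o/ (V4): cluster /wvr/ — the longest permitted-onset suffix is /vr/; onset = /vr/, preceding coda = /w/.
Between /o/ (V4) and /e/ (V5): just /d/ — single C goes to the following onset.
Result: wevr.prapv.vew.vro.de.
Syllable 4 is /vro/: onset /vr/, nucleus /o/, coda ∅.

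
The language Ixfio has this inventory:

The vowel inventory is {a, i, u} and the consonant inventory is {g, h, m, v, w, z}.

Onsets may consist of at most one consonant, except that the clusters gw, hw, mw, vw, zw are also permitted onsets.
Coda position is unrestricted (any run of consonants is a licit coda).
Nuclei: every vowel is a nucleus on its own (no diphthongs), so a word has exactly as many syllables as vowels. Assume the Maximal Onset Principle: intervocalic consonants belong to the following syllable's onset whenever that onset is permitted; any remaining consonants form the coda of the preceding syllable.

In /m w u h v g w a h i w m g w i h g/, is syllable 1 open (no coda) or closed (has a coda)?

closed

The vowels are u, a, i, i — 4 nuclei, so 4 syllables.
Between /u/ (V1) and /a/ (V2): /hvgw/; trying suffixes from longest down, /gw/ is the first permitted one, so coda /hv/ | onset /gw/.
Between /a/ (V2) and /i/ (V3): /h/ is a single consonant, so it becomes the next onset.
Between /i/ (V3) and /i/ (V4): cluster /wmgw/ — the longest permitted-onset suffix is /gw/; onset = /gw/, preceding coda = /wm/.
Putting it together: mwuhv.gwa.hiwm.gwihg.
Syllable 1 is /mwuhv/ with coda /hv/, so it is closed.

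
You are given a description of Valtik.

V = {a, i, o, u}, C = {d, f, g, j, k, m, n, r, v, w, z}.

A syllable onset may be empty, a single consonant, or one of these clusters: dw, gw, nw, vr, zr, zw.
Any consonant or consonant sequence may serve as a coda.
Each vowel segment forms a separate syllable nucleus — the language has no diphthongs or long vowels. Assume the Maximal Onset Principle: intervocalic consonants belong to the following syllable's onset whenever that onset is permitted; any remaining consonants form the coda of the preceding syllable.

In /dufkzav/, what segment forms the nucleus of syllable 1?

u

The vowels are u, a — 2 nuclei, so 2 syllables.
The first nucleus (vowel 1 from the left) is /u/.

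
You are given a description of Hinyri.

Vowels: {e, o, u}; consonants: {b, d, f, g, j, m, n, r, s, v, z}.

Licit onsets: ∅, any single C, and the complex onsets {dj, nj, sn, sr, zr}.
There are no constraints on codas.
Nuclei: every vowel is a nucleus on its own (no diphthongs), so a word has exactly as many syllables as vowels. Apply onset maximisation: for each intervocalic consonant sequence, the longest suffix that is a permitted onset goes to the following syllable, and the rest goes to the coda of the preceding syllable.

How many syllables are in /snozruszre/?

Nuclei (vowels): o, u, e → 3 syllables.

3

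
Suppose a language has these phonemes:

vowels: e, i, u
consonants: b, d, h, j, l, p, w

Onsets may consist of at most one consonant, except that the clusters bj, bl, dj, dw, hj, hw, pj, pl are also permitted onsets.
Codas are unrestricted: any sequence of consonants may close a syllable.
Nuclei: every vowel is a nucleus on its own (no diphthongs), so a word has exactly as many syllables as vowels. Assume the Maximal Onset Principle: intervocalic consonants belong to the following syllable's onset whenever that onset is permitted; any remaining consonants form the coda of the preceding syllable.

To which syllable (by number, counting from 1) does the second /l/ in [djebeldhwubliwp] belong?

4

The vowels are e, e, u, i — 4 nuclei, so 4 syllables.
σ1/σ2 boundary: /b/ → onset of the next syllable (single consonants are always licit onsets).
σ2/σ3 boundary: /ldhw/ — longest licit onset from the right is /hw/, leaving /ld/ as coda.
σ3/σ4 boundary: /bl/ is a licit onset in full, so it all attaches to the next syllable.
So the parse is dje.beld.hwu.bliwp.
The second /l/ is in the onset of syllable 4 (/bliwp/).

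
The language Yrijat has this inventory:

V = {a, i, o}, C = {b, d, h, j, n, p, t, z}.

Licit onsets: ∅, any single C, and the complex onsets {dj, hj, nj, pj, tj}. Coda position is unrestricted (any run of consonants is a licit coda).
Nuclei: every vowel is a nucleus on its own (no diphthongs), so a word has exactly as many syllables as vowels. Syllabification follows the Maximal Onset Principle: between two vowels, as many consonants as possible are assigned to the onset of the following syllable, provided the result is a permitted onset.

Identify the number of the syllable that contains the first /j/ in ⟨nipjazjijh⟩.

The vowels are i, a, i — 3 nuclei, so 3 syllables.
Between /i/ (V1) and /a/ (V2): /pj/ is a licit onset in full, so it all attaches to the next syllable.
Between /a/ (V2) and /i/ (V3): /zj/ — longest licit onset from the right is /j/, leaving /z/ as coda.
Syllabification: ni.pjaz.jijh.
The first /j/ is in the onset of syllable 2 (/pjaz/).

2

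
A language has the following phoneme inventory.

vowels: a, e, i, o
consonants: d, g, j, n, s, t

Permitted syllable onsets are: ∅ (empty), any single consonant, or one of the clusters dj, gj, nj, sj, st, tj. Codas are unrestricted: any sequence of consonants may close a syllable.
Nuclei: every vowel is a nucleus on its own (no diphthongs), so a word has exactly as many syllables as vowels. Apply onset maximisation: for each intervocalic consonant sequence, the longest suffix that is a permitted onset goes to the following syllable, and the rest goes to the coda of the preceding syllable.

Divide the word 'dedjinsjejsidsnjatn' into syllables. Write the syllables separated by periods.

Nuclei (vowels): e, i, e, i, a → 5 syllables.
/e…i/ gap (V1→V2): cluster /dj/ — /dj/ is itself a permitted onset, so the whole cluster goes right; preceding coda = ∅.
/i…e/ gap (V2→V3): /nsj/ splits as /n/ + /sj/ (/sj/ is the longest suffix that is a licit onset).
/e…i/ gap (V3→V4): /js/ splits as /j/ + /s/ (/s/ is the longest suffix that is a licit onset).
/i…a/ gap (V4→V5): /dsnj/ — longest licit onset from the right is /nj/, leaving /ds/ as coda.

de.djin.sjej.sids.njatn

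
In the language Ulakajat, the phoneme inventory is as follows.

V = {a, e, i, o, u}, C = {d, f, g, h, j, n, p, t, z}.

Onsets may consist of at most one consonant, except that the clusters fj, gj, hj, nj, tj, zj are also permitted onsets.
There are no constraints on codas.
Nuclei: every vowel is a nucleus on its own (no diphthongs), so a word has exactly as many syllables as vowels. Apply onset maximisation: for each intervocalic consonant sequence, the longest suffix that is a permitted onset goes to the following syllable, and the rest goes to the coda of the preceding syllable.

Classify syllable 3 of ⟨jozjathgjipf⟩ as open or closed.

Nuclei (vowels): o, a, i → 3 syllables.
σ1/σ2 boundary: /zj/ is a licit onset in full, so it all attaches to the next syllable.
σ2/σ3 boundary: cluster /thgj/ — the longest permitted-onset suffix is /gj/; onset = /gj/, preceding coda = /th/.
Syllabification: jo.zjath.gjipf.
Syllable 3 is /gjipf/ with coda /pf/, so it is closed.

closed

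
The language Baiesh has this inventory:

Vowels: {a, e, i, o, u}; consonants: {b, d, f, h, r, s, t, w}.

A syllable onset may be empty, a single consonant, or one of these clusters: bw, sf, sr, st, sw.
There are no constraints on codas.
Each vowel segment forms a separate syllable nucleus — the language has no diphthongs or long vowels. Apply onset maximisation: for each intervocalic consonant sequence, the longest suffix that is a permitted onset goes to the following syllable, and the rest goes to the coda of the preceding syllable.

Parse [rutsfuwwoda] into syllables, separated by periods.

rut.sfuw.wo.da

Nuclei (vowels): u, u, o, a → 4 syllables.
/u…u/ gap (V1→V2): /tsf/ — longest licit onset from the right is /sf/, leaving /t/ as coda.
/u…o/ gap (V2→V3): /ww/; trying suffixes from longest down, /w/ is the first permitted one, so coda /w/ | onset /w/.
/o…a/ gap (V3→V4): just /d/ — single C goes to the following onset.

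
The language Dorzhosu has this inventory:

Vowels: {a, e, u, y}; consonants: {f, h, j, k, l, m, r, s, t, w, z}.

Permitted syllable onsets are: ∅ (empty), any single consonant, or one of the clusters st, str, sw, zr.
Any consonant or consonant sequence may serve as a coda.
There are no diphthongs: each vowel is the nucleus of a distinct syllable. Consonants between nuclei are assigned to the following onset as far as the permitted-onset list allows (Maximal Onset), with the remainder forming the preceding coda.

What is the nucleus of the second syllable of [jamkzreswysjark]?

Nuclei (vowels): a, e, y, a → 4 syllables.
The second nucleus (vowel 2 from the left) is /e/.

e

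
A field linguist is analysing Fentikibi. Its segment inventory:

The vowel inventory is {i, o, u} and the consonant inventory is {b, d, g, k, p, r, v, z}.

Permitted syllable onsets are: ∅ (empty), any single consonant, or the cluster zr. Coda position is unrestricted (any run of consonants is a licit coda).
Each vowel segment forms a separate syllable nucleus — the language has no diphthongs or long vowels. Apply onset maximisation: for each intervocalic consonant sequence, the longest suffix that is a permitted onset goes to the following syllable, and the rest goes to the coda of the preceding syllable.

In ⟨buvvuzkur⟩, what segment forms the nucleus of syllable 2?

Nuclei (vowels): u, u, u → 3 syllables.
The second nucleus (vowel 2 from the left) is /u/.

u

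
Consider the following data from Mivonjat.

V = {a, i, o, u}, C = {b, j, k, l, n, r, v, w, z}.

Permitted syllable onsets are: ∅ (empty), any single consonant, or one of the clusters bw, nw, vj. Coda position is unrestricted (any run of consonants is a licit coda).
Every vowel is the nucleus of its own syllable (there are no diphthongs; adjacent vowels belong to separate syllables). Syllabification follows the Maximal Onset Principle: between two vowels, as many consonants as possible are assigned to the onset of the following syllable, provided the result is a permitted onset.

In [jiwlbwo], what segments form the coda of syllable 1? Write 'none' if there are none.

wl

Vowels present: i, o; each is a nucleus, giving 2 syllables.
/i…o/ gap (V1→V2): cluster /wlbw/ — the longest permitted-onset suffix is /bw/; onset = /bw/, preceding coda = /wl/.
Result: jiwl.bwo.
Syllable 1 is /jiwl/: onset /j/, nucleus /i/, coda /wl/.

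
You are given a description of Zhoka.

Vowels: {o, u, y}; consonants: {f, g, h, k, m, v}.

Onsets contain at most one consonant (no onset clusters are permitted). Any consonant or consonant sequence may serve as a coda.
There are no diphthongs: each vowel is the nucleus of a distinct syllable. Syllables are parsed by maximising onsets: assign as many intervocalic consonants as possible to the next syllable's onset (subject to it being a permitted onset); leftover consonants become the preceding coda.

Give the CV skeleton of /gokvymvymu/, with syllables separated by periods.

Nuclei (vowels): o, y, y, u → 4 syllables.
V1 /o/ – V2 /y/: cluster /kv/ — the longest permitted-onset suffix is /v/; onset = /v/, preceding coda = /k/.
V2 /y/ – V3 /y/: /mv/ — longest licit onset from the right is /v/, leaving /m/ as coda.
V3 /y/ – V4 /u/: just /m/ — single C goes to the following onset.
Syllabification: gok.vym.vy.mu.
Mapping each syllable to C/V: /gok/ → CVC, /vym/ → CVC, /vy/ → CV, /mu/ → CV.

CVC.CVC.CV.CV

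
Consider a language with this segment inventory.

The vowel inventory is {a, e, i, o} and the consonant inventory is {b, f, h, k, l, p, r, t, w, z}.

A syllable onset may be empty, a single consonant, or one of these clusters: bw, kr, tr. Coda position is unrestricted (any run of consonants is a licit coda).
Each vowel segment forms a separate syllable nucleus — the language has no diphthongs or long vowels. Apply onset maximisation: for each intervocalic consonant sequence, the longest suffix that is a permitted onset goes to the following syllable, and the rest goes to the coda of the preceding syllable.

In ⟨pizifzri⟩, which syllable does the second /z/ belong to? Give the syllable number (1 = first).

2

Nuclei (vowels): i, i, i → 3 syllables.
σ1/σ2 boundary: just /z/ — single C goes to the following onset.
σ2/σ3 boundary: /fzr/ — longest licit onset from the right is /r/, leaving /fz/ as coda.
Result: pi.zifz.ri.
The second /z/ is in the coda of syllable 2 (/zifz/).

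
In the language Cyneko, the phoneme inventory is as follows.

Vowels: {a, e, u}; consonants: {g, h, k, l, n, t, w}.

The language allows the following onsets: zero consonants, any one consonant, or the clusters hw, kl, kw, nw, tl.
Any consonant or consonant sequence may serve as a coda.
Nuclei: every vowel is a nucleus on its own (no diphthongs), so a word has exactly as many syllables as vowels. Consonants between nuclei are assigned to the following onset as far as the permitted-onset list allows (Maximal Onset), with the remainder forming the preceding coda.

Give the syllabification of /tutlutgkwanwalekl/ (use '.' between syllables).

tu.tlutg.kwa.nwa.lekl

The vowels are u, u, a, a, e — 5 nuclei, so 5 syllables.
/u…u/ gap (V1→V2): cluster /tl/ — /tl/ is itself a permitted onset, so the whole cluster goes right; preceding coda = ∅.
/u…a/ gap (V2→V3): /tgkw/ — longest licit onset from the right is /kw/, leaving /tg/ as coda.
/a…a/ gap (V3→V4): /nw/ is a licit onset in full, so it all attaches to the next syllable.
/a…e/ gap (V4→V5): /l/ → onset of the next syllable (single consonants are always licit onsets).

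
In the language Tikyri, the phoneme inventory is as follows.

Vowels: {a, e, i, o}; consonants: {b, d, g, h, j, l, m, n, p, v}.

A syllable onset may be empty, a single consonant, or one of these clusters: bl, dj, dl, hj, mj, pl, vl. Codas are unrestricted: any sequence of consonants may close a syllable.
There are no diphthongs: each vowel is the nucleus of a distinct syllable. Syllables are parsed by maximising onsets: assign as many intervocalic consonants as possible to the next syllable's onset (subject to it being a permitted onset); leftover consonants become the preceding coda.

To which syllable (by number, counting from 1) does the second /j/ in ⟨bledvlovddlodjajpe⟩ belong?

4

Nuclei (vowels): e, o, o, a, e → 5 syllables.
V1 /e/ – V2 /o/: /dvl/; trying suffixes from longest down, /vl/ is the first permitted one, so coda /d/ | onset /vl/.
V2 /o/ – V3 /o/: cluster /vddl/ — the longest permitted-onset suffix is /dl/; onset = /dl/, preceding coda = /vd/.
V3 /o/ – V4 /a/: /dj/ is a licit onset in full, so it all attaches to the next syllable.
V4 /a/ – V5 /e/: /jp/; trying suffixes from longest down, /p/ is the first permitted one, so coda /j/ | onset /p/.
Syllabification: bled.vlovd.dlo.djaj.pe.
The second /j/ is in the coda of syllable 4 (/djaj/).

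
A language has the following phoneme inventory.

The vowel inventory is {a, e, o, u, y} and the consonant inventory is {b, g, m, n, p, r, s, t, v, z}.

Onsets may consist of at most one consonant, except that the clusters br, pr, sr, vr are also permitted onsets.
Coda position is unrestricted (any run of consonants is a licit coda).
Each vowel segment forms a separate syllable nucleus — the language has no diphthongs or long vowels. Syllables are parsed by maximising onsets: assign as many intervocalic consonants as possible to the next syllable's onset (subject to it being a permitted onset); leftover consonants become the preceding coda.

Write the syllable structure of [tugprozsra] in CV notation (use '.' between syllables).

The vowels are u, o, a — 3 nuclei, so 3 syllables.
/u…o/ gap (V1→V2): /gpr/; trying suffixes from longest down, /pr/ is the first permitted one, so coda /g/ | onset /pr/.
/o…a/ gap (V2→V3): /zsr/ splits as /z/ + /sr/ (/sr/ is the longest suffix that is a licit onset).
Putting it together: tug.proz.sra.
Mapping each syllable to C/V: /tug/ → CVC, /proz/ → CCVC, /sra/ → CCV.

CVC.CCVC.CCV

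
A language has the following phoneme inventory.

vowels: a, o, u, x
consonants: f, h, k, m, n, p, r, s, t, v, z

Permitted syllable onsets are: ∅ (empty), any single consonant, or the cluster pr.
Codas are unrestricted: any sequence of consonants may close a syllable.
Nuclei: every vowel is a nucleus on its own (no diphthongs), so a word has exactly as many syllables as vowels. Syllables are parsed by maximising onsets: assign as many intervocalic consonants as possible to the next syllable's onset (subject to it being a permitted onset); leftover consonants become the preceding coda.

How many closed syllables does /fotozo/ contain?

0

The vowels are o, o, o — 3 nuclei, so 3 syllables.
σ1/σ2 boundary: /t/ → onset of the next syllable (single consonants are always licit onsets).
σ2/σ3 boundary: /z/ is a single consonant, so it becomes the next onset.
Putting it together: fo.to.zo.
Classifying each syllable: /fo/ (open), /to/ (open), /zo/ (open).
Closed syllables: 0.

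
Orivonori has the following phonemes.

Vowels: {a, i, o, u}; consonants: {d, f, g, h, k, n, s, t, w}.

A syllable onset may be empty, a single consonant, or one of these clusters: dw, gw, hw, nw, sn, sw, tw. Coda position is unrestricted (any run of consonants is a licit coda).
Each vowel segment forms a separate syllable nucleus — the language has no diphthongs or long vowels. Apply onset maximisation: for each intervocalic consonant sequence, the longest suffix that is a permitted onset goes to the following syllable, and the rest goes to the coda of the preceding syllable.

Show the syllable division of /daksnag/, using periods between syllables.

dak.snag

Nuclei (vowels): a, a → 2 syllables.
σ1/σ2 boundary: /ksn/; trying suffixes from longest down, /sn/ is the first permitted one, so coda /k/ | onset /sn/.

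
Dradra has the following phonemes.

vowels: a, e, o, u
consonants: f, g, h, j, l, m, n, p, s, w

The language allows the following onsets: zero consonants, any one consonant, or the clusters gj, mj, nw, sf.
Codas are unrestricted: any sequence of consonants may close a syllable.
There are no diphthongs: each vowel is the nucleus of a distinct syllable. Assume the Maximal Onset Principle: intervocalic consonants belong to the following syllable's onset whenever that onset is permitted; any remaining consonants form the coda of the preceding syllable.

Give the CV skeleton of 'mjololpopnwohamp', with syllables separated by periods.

CCV.CVC.CVC.CCV.CVCC

Vowels present: o, o, o, o, a; each is a nucleus, giving 5 syllables.
σ1/σ2 boundary: /l/ is a single consonant, so it becomes the next onset.
σ2/σ3 boundary: cluster /lp/ — the longest permitted-onset suffix is /p/; onset = /p/, preceding coda = /l/.
σ3/σ4 boundary: /pnw/; trying suffixes from longest down, /nw/ is the first permitted one, so coda /p/ | onset /nw/.
σ4/σ5 boundary: just /h/ — single C goes to the following onset.
Result: mjo.lol.pop.nwo.hamp.
Mapping each syllable to C/V: /mjo/ → CCV, /lol/ → CVC, /pop/ → CVC, /nwo/ → CCV, /hamp/ → CVCC.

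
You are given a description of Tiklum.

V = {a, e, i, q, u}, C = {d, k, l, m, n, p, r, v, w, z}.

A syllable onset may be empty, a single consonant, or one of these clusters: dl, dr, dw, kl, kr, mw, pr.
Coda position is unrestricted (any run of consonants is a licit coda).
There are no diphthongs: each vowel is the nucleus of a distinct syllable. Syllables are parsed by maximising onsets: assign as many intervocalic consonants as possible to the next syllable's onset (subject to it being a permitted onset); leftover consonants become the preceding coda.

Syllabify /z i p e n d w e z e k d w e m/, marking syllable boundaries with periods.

zi.pen.dwe.zek.dwem

Vowels present: i, e, e, e, e; each is a nucleus, giving 5 syllables.
σ1/σ2 boundary: just /p/ — single C goes to the following onset.
σ2/σ3 boundary: /ndw/ splits as /n/ + /dw/ (/dw/ is the longest suffix that is a licit onset).
σ3/σ4 boundary: just /z/ — single C goes to the following onset.
σ4/σ5 boundary: /kdw/ splits as /k/ + /dw/ (/dw/ is the longest suffix that is a licit onset).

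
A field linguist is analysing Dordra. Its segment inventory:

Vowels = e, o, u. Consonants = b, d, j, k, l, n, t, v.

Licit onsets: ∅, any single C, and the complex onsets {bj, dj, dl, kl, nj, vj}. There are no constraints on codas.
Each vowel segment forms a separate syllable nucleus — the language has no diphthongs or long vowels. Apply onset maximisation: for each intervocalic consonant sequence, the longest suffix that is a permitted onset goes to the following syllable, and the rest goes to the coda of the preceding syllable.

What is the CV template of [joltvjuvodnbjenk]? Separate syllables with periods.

CVCC.CCV.CVCC.CCVCC

The vowels are o, u, o, e — 4 nuclei, so 4 syllables.
/o…u/ gap (V1→V2): /ltvj/ — longest licit onset from the right is /vj/, leaving /lt/ as coda.
/u…o/ gap (V2→V3): /v/ is a single consonant, so it becomes the next onset.
/o…e/ gap (V3→V4): cluster /dnbj/ — the longest permitted-onset suffix is /bj/; onset = /bj/, preceding coda = /dn/.
Putting it together: jolt.vju.vodn.bjenk.
Mapping each syllable to C/V: /jolt/ → CVCC, /vju/ → CCV, /vodn/ → CVCC, /bjenk/ → CCVCC.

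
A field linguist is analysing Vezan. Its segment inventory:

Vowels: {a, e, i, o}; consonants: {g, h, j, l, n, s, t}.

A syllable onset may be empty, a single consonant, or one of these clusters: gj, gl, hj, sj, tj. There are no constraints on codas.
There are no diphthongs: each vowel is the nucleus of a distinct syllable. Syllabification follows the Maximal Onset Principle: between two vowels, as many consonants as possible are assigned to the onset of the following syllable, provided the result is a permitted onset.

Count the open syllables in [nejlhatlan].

0

The vowels are e, a, a — 3 nuclei, so 3 syllables.
/e…a/ gap (V1→V2): /jlh/; trying suffixes from longest down, /h/ is the first permitted one, so coda /jl/ | onset /h/.
/a…a/ gap (V2→V3): cluster /tl/ — the longest permitted-onset suffix is /l/; onset = /l/, preceding coda = /t/.
Syllabification: nejl.hat.lan.
Classifying each syllable: /nejl/ (closed), /hat/ (closed), /lan/ (closed).
Open syllables: 0.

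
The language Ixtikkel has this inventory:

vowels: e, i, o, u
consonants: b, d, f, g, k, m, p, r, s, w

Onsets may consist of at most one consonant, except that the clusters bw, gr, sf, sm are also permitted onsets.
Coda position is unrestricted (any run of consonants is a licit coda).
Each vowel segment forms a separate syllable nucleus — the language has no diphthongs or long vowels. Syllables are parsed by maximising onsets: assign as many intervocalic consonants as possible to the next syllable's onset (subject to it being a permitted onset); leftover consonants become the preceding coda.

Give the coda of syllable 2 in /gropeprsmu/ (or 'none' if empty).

pr

The vowels are o, e, u — 3 nuclei, so 3 syllables.
V1 /o/ – V2 /e/: /p/ → onset of the next syllable (single consonants are always licit onsets).
V2 /e/ – V3 /u/: /prsm/; trying suffixes from longest down, /sm/ is the first permitted one, so coda /pr/ | onset /sm/.
Syllabification: gro.pepr.smu.
Syllable 2 is /pepr/: onset /p/, nucleus /e/, coda /pr/.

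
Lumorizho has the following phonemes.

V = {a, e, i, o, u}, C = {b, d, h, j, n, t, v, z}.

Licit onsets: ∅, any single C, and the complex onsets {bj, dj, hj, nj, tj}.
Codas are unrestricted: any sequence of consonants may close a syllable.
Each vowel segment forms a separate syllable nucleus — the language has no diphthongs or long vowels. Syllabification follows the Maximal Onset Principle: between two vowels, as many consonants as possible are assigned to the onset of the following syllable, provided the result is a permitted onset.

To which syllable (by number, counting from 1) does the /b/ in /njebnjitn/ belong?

The vowels are e, i — 2 nuclei, so 2 syllables.
σ1/σ2 boundary: /bnj/; trying suffixes from longest down, /nj/ is the first permitted one, so coda /b/ | onset /nj/.
Putting it together: njeb.njitn.
The /b/ is in the coda of syllable 1 (/njeb/).

1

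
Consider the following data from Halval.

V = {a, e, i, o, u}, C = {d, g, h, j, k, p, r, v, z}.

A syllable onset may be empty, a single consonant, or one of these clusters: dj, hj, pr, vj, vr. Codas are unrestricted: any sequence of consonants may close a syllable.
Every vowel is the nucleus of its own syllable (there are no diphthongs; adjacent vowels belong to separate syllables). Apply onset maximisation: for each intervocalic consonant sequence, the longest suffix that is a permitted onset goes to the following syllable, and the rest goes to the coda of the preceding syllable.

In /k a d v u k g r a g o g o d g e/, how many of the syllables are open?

3

The vowels are a, u, a, o, o, e — 6 nuclei, so 6 syllables.
V1 /a/ – V2 /u/: /dv/ splits as /d/ + /v/ (/v/ is the longest suffix that is a licit onset).
V2 /u/ – V3 /a/: /kgr/; trying suffixes from longest down, /r/ is the first permitted one, so coda /kg/ | onset /r/.
V3 /a/ – V4 /o/: just /g/ — single C goes to the following onset.
V4 /o/ – V5 /o/: /g/ → onset of the next syllable (single consonants are always licit onsets).
V5 /o/ – V6 /e/: /dg/ — longest licit onset from the right is /g/, leaving /d/ as coda.
Result: kad.vukg.ra.go.god.ge.
Classifying each syllable: /kad/ (closed), /vukg/ (closed), /ra/ (open), /go/ (open), /god/ (closed), /ge/ (open).
Open syllables: 3.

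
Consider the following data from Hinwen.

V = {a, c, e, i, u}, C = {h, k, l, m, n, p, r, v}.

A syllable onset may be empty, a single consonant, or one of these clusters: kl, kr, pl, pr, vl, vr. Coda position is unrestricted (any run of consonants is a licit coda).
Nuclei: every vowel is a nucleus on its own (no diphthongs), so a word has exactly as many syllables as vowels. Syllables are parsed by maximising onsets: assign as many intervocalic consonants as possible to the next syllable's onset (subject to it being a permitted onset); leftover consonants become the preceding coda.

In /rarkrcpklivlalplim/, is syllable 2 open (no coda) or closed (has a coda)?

The vowels are a, c, i, a, i — 5 nuclei, so 5 syllables.
Between /a/ (V1) and /c/ (V2): /rkr/ — longest licit onset from the right is /kr/, leaving /r/ as coda.
Between /c/ (V2) and /i/ (V3): cluster /pkl/ — the longest permitted-onset suffix is /kl/; onset = /kl/, preceding coda = /p/.
Between /i/ (V3) and /a/ (V4): cluster /vl/ — /vl/ is itself a permitted onset, so the whole cluster goes right; preceding coda = ∅.
Between /a/ (V4) and /i/ (V5): /lpl/ — longest licit onset from the right is /pl/, leaving /l/ as coda.
Putting it together: rar.krcp.kli.vlal.plim.
Syllable 2 is /krcp/ with coda /p/, so it is closed.

closed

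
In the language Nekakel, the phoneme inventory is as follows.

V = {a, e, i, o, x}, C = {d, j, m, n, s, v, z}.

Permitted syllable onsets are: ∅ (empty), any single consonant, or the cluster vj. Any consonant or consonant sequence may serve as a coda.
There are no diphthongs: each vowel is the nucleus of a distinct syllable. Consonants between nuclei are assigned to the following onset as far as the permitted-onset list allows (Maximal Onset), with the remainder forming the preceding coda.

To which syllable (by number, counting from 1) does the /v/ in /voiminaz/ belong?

The vowels are o, i, i, a — 4 nuclei, so 4 syllables.
V1 /o/ – V2 /i/: nothing intervenes; syllable break is V.V.
V2 /i/ – V3 /i/: just /m/ — single C goes to the following onset.
V3 /i/ – V4 /a/: /n/ is a single consonant, so it becomes the next onset.
So the parse is vo.i.mi.naz.
The /v/ is in the onset of syllable 1 (/vo/).

1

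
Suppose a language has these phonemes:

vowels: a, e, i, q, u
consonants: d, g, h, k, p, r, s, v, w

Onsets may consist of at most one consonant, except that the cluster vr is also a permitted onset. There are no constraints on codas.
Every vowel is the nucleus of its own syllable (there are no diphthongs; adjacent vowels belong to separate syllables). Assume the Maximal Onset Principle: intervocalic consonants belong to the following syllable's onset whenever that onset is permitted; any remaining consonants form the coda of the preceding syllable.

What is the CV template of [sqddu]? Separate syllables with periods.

CVC.CV

The vowels are q, u — 2 nuclei, so 2 syllables.
/q…u/ gap (V1→V2): cluster /dd/ — the longest permitted-onset suffix is /d/; onset = /d/, preceding coda = /d/.
Putting it together: sqd.du.
Mapping each syllable to C/V: /sqd/ → CVC, /du/ → CV.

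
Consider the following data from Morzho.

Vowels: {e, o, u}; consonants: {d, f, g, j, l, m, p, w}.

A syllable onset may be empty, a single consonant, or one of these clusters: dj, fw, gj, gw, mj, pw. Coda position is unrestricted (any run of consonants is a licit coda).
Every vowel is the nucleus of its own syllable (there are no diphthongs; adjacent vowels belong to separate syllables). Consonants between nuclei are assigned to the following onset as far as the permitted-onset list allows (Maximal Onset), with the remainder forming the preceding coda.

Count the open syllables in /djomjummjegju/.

Nuclei (vowels): o, u, e, u → 4 syllables.
/o…u/ gap (V1→V2): /mj/ — entire cluster is a permitted onset → onset /mj/, coda ∅.
/u…e/ gap (V2→V3): /mmj/ splits as /m/ + /mj/ (/mj/ is the longest suffix that is a licit onset).
/e…u/ gap (V3→V4): /gj/ is a licit onset in full, so it all attaches to the next syllable.
Syllabification: djo.mjum.mje.gju.
Classifying each syllable: /djo/ (open), /mjum/ (closed), /mje/ (open), /gju/ (open).
Open syllables: 3.

3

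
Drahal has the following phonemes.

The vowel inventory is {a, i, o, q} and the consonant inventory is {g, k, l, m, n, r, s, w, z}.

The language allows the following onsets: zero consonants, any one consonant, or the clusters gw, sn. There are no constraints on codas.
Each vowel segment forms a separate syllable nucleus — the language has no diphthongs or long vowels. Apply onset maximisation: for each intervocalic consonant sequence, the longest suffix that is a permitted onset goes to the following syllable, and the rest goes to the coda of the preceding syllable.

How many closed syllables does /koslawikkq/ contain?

Vowels present: o, a, i, q; each is a nucleus, giving 4 syllables.
σ1/σ2 boundary: /sl/ splits as /s/ + /l/ (/l/ is the longest suffix that is a licit onset).
σ2/σ3 boundary: /w/ is a single consonant, so it becomes the next onset.
σ3/σ4 boundary: /kk/ splits as /k/ + /k/ (/k/ is the longest suffix that is a licit onset).
So the parse is kos.la.wik.kq.
Classifying each syllable: /kos/ (closed), /la/ (open), /wik/ (closed), /kq/ (open).
Closed syllables: 2.

2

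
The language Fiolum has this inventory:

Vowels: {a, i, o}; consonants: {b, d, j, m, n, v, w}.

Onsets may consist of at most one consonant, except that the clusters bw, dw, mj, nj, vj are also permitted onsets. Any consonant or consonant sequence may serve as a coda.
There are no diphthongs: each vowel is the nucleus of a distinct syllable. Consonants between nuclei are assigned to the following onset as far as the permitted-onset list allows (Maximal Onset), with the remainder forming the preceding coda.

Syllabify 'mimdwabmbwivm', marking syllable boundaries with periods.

Vowels present: i, a, i; each is a nucleus, giving 3 syllables.
V1 /i/ – V2 /a/: /mdw/ — longest licit onset from the right is /dw/, leaving /m/ as coda.
V2 /a/ – V3 /i/: /bmbw/; trying suffixes from longest down, /bw/ is the first permitted one, so coda /bm/ | onset /bw/.

mim.dwabm.bwivm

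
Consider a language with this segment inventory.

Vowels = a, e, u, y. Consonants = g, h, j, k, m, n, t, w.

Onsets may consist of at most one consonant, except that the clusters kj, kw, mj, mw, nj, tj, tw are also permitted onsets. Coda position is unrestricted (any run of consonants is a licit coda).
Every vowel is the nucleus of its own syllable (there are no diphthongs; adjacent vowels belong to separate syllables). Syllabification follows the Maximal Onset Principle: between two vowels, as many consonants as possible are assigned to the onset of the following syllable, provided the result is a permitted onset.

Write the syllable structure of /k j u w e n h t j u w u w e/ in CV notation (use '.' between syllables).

CCV.CVCC.CCV.CV.CV

The vowels are u, e, u, u, e — 5 nuclei, so 5 syllables.
V1 /u/ – V2 /e/: /w/ → onset of the next syllable (single consonants are always licit onsets).
V2 /e/ – V3 /u/: /nhtj/ — longest licit onset from the right is /tj/, leaving /nh/ as coda.
V3 /u/ – V4 /u/: /w/ → onset of the next syllable (single consonants are always licit onsets).
V4 /u/ – V5 /e/: /w/ is a single consonant, so it becomes the next onset.
Putting it together: kju.wenh.tju.wu.we.
Mapping each syllable to C/V: /kju/ → CCV, /wenh/ → CVCC, /tju/ → CCV, /wu/ → CV, /we/ → CV.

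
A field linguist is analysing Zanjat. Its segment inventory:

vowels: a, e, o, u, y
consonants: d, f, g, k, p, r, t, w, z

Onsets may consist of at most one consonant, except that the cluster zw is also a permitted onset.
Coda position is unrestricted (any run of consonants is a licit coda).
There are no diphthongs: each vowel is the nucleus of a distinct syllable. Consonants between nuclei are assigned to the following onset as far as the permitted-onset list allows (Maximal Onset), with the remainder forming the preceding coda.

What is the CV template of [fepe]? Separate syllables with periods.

Vowels present: e, e; each is a nucleus, giving 2 syllables.
Between /e/ (V1) and /e/ (V2): /p/ is a single consonant, so it becomes the next onset.
Syllabification: fe.pe.
Mapping each syllable to C/V: /fe/ → CV, /pe/ → CV.

CV.CV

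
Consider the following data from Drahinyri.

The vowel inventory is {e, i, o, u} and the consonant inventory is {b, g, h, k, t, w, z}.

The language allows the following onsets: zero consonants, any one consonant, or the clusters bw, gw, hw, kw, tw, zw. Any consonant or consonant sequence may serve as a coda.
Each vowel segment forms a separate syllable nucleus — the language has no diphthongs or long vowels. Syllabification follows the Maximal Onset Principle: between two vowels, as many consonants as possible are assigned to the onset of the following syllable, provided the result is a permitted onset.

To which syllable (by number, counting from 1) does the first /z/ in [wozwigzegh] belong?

Vowels present: o, i, e; each is a nucleus, giving 3 syllables.
/o…i/ gap (V1→V2): cluster /zw/ — /zw/ is itself a permitted onset, so the whole cluster goes right; preceding coda = ∅.
/i…e/ gap (V2→V3): /gz/ splits as /g/ + /z/ (/z/ is the longest suffix that is a licit onset).
Putting it together: wo.zwig.zegh.
The first /z/ is in the onset of syllable 2 (/zwig/).

2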